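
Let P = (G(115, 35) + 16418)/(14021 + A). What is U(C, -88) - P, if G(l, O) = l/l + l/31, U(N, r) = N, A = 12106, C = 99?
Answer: 79674659/809937 ≈ 98.371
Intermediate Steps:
G(l, O) = 1 + l/31 (G(l, O) = 1 + l*(1/31) = 1 + l/31)
P = 509104/809937 (P = ((1 + (1/31)*115) + 16418)/(14021 + 12106) = ((1 + 115/31) + 16418)/26127 = (146/31 + 16418)*(1/26127) = (509104/31)*(1/26127) = 509104/809937 ≈ 0.62857)
U(C, -88) - P = 99 - 1*509104/809937 = 99 - 509104/809937 = 79674659/809937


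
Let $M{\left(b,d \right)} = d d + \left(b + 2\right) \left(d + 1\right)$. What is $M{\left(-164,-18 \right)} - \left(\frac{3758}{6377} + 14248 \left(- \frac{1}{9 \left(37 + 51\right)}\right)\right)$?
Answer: $\frac{1954197589}{631323} \approx 3095.4$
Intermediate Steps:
$M{\left(b,d \right)} = d^{2} + \left(1 + d\right) \left(2 + b\right)$ ($M{\left(b,d \right)} = d^{2} + \left(2 + b\right) \left(1 + d\right) = d^{2} + \left(1 + d\right) \left(2 + b\right)$)
$M{\left(-164,-18 \right)} - \left(\frac{3758}{6377} + 14248 \left(- \frac{1}{9 \left(37 + 51\right)}\right)\right) = \left(2 - 164 + \left(-18\right)^{2} + 2 \left(-18\right) - -2952\right) - \left(\frac{3758}{6377} + 14248 \left(- \frac{1}{9 \left(37 + 51\right)}\right)\right) = \left(2 - 164 + 324 - 36 + 2952\right) - \left(\frac{3758}{6377} + \frac{14248}{\left(-9\right) 88}\right) = 3078 - \left(\frac{3758}{6377} + \frac{14248}{-792}\right) = 3078 - - \frac{10985395}{631323} = 3078 + \left(\frac{1781}{99} - \frac{3758}{6377}\right) = 3078 + \frac{10985395}{631323} = \frac{1954197589}{631323}$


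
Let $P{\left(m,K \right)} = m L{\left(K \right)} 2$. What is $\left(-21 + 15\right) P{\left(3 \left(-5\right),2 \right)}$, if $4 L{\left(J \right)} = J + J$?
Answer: $180$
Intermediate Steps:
$L{\left(J \right)} = \frac{J}{2}$ ($L{\left(J \right)} = \frac{J + J}{4} = \frac{2 J}{4} = \frac{J}{2}$)
$P{\left(m,K \right)} = K m$ ($P{\left(m,K \right)} = m \frac{K}{2} \cdot 2 = \frac{K m}{2} \cdot 2 = K m$)
$\left(-21 + 15\right) P{\left(3 \left(-5\right),2 \right)} = \left(-21 + 15\right) 2 \cdot 3 \left(-5\right) = - 6 \cdot 2 \left(-15\right) = \left(-6\right) \left(-30\right) = 180$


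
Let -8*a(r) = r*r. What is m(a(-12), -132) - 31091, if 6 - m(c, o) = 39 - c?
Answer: -31142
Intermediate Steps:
a(r) = -r**2/8 (a(r) = -r*r/8 = -r**2/8)
m(c, o) = -33 + c (m(c, o) = 6 - (39 - c) = 6 + (-39 + c) = -33 + c)
m(a(-12), -132) - 31091 = (-33 - 1/8*(-12)**2) - 31091 = (-33 - 1/8*144) - 31091 = (-33 - 18) - 31091 = -51 - 31091 = -31142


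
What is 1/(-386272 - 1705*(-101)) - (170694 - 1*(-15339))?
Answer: -39823526212/214067 ≈ -1.8603e+5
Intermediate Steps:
1/(-386272 - 1705*(-101)) - (170694 - 1*(-15339)) = 1/(-386272 + 172205) - (170694 + 15339) = 1/(-214067) - 1*186033 = -1/214067 - 186033 = -39823526212/214067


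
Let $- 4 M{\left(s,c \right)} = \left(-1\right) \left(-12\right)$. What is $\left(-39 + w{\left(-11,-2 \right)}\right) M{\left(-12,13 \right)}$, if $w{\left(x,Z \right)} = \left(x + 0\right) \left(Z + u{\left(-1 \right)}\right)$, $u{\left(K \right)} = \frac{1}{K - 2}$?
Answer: $40$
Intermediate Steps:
$M{\left(s,c \right)} = -3$ ($M{\left(s,c \right)} = - \frac{\left(-1\right) \left(-12\right)}{4} = \left(- \frac{1}{4}\right) 12 = -3$)
$u{\left(K \right)} = \frac{1}{-2 + K}$
$w{\left(x,Z \right)} = x \left(- \frac{1}{3} + Z\right)$ ($w{\left(x,Z \right)} = \left(x + 0\right) \left(Z + \frac{1}{-2 - 1}\right) = x \left(Z + \frac{1}{-3}\right) = x \left(Z - \frac{1}{3}\right) = x \left(- \frac{1}{3} + Z\right)$)
$\left(-39 + w{\left(-11,-2 \right)}\right) M{\left(-12,13 \right)} = \left(-39 - 11 \left(- \frac{1}{3} - 2\right)\right) \left(-3\right) = \left(-39 - - \frac{77}{3}\right) \left(-3\right) = \left(-39 + \frac{77}{3}\right) \left(-3\right) = \left(- \frac{40}{3}\right) \left(-3\right) = 40$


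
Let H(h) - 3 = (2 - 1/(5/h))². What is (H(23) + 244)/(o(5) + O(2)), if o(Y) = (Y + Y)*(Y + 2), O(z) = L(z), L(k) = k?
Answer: 793/225 ≈ 3.5244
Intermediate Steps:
O(z) = z
o(Y) = 2*Y*(2 + Y) (o(Y) = (2*Y)*(2 + Y) = 2*Y*(2 + Y))
H(h) = 3 + (2 - h/5)² (H(h) = 3 + (2 - 1/(5/h))² = 3 + (2 - h/5)²)
(H(23) + 244)/(o(5) + O(2)) = ((3 + (-10 + 23)²/25) + 244)/(2*5*(2 + 5) + 2) = ((3 + (1/25)*13²) + 244)/(2*5*7 + 2) = ((3 + (1/25)*169) + 244)/(70 + 2) = ((3 + 169/25) + 244)/72 = (244/25 + 244)*(1/72) = (6344/25)*(1/72) = 793/225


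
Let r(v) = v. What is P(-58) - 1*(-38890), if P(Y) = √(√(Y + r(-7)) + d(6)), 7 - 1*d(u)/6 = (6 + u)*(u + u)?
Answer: 38890 + √(-822 + I*√65) ≈ 38890.0 + 28.671*I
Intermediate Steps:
d(u) = 42 - 12*u*(6 + u) (d(u) = 42 - 6*(6 + u)*(u + u) = 42 - 6*(6 + u)*2*u = 42 - 12*u*(6 + u))
P(Y) = √(-822 + √(-7 + Y)) (P(Y) = √(√(Y - 7) + (42 - 72*6 - 12*6²)) = √(√(-7 + Y) + (42 - 432 - 12*36)) = √(√(-7 + Y) + (42 - 432 - 432)) = √(√(-7 + Y) - 822) = √(-822 + √(-7 + Y)))
P(-58) - 1*(-38890) = √(-822 + √(-7 - 58)) - 1*(-38890) = √(-822 + √(-65)) + 38890 = √(-822 + I*√65) + 38890 = 38890 + √(-822 + I*√65)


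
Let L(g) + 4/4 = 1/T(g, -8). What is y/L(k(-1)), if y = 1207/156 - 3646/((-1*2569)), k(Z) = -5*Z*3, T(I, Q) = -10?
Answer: -18347795/2204202 ≈ -8.3240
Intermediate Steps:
k(Z) = -15*Z
L(g) = -11/10 (L(g) = -1 + 1/(-10) = -1 - 1/10 = -11/10)
y = 3669559/400764 (y = 1207*(1/156) - 3646/(-2569) = 1207/156 - 3646*(-1/2569) = 1207/156 + 3646/2569 = 3669559/400764 ≈ 9.1564)
y/L(k(-1)) = 3669559/(400764*(-11/10)) = (3669559/400764)*(-10/11) = -18347795/2204202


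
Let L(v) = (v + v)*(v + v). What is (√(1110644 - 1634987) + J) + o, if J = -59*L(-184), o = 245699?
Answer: -7744317 + I*√524343 ≈ -7.7443e+6 + 724.12*I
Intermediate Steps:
L(v) = 4*v² (L(v) = (2*v)*(2*v) = 4*v²)
J = -7990016 (J = -236*(-184)² = -236*33856 = -59*135424 = -7990016)
(√(1110644 - 1634987) + J) + o = (√(1110644 - 1634987) - 7990016) + 245699 = (√(-524343) - 7990016) + 245699 = (I*√524343 - 7990016) + 245699 = (-7990016 + I*√524343) + 245699 = -7744317 + I*√524343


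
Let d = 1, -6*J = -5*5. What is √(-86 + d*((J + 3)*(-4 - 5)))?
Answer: I*√602/2 ≈ 12.268*I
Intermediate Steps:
J = 25/6 (J = -(-5)*5/6 = -⅙*(-25) = 25/6 ≈ 4.1667)
√(-86 + d*((J + 3)*(-4 - 5))) = √(-86 + 1*((25/6 + 3)*(-4 - 5))) = √(-86 + 1*((43/6)*(-9))) = √(-86 + 1*(-129/2)) = √(-86 - 129/2) = √(-301/2) = I*√602/2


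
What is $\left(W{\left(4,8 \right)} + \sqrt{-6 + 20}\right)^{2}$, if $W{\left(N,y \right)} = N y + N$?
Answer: $\left(36 + \sqrt{14}\right)^{2} \approx 1579.4$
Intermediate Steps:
$W{\left(N,y \right)} = N + N y$
$\left(W{\left(4,8 \right)} + \sqrt{-6 + 20}\right)^{2} = \left(4 \left(1 + 8\right) + \sqrt{-6 + 20}\right)^{2} = \left(4 \cdot 9 + \sqrt{14}\right)^{2} = \left(36 + \sqrt{14}\right)^{2}$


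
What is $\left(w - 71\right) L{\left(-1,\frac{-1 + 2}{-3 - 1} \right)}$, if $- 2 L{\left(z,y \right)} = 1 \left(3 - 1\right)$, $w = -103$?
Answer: $174$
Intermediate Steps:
$L{\left(z,y \right)} = -1$ ($L{\left(z,y \right)} = - \frac{1 \left(3 - 1\right)}{2} = - \frac{1 \cdot 2}{2} = \left(- \frac{1}{2}\right) 2 = -1$)
$\left(w - 71\right) L{\left(-1,\frac{-1 + 2}{-3 - 1} \right)} = \left(-103 - 71\right) \left(-1\right) = \left(-174\right) \left(-1\right) = 174$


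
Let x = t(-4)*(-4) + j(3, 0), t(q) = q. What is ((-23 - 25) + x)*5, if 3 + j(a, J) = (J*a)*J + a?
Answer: -160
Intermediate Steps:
j(a, J) = -3 + a + a*J² (j(a, J) = -3 + ((J*a)*J + a) = -3 + (a*J² + a) = -3 + (a + a*J²) = -3 + a + a*J²)
x = 16 (x = -4*(-4) + (-3 + 3 + 3*0²) = 16 + (-3 + 3 + 3*0) = 16 + (-3 + 3 + 0) = 16 + 0 = 16)
((-23 - 25) + x)*5 = ((-23 - 25) + 16)*5 = (-48 + 16)*5 = -32*5 = -160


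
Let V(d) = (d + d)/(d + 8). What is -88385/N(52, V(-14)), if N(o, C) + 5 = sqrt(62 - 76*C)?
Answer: 1325775/953 + 88385*I*sqrt(2634)/953 ≈ 1391.2 + 4759.9*I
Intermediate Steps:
V(d) = 2*d/(8 + d) (V(d) = (2*d)/(8 + d) = 2*d/(8 + d))
N(o, C) = -5 + sqrt(62 - 76*C)
-88385/N(52, V(-14)) = -88385/(-5 + sqrt(62 - 152*(-14)/(8 - 14))) = -88385/(-5 + sqrt(62 - 152*(-14)/(-6))) = -88385/(-5 + sqrt(62 - 152*(-14)*(-1)/6)) = -88385/(-5 + sqrt(62 - 76*14/3)) = -88385/(-5 + sqrt(62 - 1064/3)) = -88385/(-5 + sqrt(-878/3)) = -88385/(-5 + I*sqrt(2634)/3)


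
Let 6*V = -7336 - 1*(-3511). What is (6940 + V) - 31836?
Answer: -51067/2 ≈ -25534.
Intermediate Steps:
V = -1275/2 (V = (-7336 - 1*(-3511))/6 = (-7336 + 3511)/6 = (1/6)*(-3825) = -1275/2 ≈ -637.50)
(6940 + V) - 31836 = (6940 - 1275/2) - 31836 = 12605/2 - 31836 = -51067/2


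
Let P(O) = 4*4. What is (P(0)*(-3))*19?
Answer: -912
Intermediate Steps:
P(O) = 16
(P(0)*(-3))*19 = (16*(-3))*19 = -48*19 = -912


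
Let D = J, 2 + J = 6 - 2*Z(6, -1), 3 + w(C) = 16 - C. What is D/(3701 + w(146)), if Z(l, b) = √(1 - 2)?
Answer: 1/892 - I/1784 ≈ 0.0011211 - 0.00056054*I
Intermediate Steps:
Z(l, b) = I (Z(l, b) = √(-1) = I)
w(C) = 13 - C (w(C) = -3 + (16 - C) = 13 - C)
J = 4 - 2*I (J = -2 + (6 - 2*I) = 4 - 2*I ≈ 4.0 - 2.0*I)
D = 4 - 2*I ≈ 4.0 - 2.0*I
D/(3701 + w(146)) = (4 - 2*I)/(3701 + (13 - 1*146)) = (4 - 2*I)/(3701 + (13 - 146)) = (4 - 2*I)/(3701 - 133) = (4 - 2*I)/3568 = (4 - 2*I)*(1/3568) = 1/892 - I/1784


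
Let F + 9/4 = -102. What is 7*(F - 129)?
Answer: -6531/4 ≈ -1632.8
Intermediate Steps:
F = -417/4 (F = -9/4 - 102 = -417/4 ≈ -104.25)
7*(F - 129) = 7*(-417/4 - 129) = 7*(-933/4) = -6531/4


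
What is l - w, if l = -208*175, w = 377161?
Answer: -413561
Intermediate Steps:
l = -36400
l - w = -36400 - 1*377161 = -36400 - 377161 = -413561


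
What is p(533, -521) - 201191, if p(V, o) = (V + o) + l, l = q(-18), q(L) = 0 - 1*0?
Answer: -201179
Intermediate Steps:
q(L) = 0 (q(L) = 0 + 0 = 0)
l = 0
p(V, o) = V + o (p(V, o) = (V + o) + 0 = V + o)
p(533, -521) - 201191 = (533 - 521) - 201191 = 12 - 201191 = -201179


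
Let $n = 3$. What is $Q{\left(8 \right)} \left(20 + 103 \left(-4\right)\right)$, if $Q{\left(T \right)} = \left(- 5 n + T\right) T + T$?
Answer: $18816$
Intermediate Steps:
$Q{\left(T \right)} = T + T \left(-15 + T\right)$ ($Q{\left(T \right)} = \left(\left(-5\right) 3 + T\right) T + T = \left(-15 + T\right) T + T = T \left(-15 + T\right) + T = T + T \left(-15 + T\right)$)
$Q{\left(8 \right)} \left(20 + 103 \left(-4\right)\right) = 8 \left(-14 + 8\right) \left(20 + 103 \left(-4\right)\right) = 8 \left(-6\right) \left(20 - 412\right) = \left(-48\right) \left(-392\right) = 18816$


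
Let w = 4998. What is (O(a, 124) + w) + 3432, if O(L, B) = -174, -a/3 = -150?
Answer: 8256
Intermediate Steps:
a = 450 (a = -3*(-150) = 450)
(O(a, 124) + w) + 3432 = (-174 + 4998) + 3432 = 4824 + 3432 = 8256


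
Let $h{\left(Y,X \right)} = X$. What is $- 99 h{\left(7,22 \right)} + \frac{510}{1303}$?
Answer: $- \frac{2837424}{1303} \approx -2177.6$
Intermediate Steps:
$- 99 h{\left(7,22 \right)} + \frac{510}{1303} = \left(-99\right) 22 + \frac{510}{1303} = -2178 + 510 \cdot \frac{1}{1303} = -2178 + \frac{510}{1303} = - \frac{2837424}{1303}$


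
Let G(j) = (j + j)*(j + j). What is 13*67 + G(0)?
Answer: 871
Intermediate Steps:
G(j) = 4*j² (G(j) = (2*j)*(2*j) = 4*j²)
13*67 + G(0) = 13*67 + 4*0² = 871 + 4*0 = 871 + 0 = 871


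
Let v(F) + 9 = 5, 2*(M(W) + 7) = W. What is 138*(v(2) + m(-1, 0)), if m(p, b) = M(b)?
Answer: -1518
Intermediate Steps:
M(W) = -7 + W/2
m(p, b) = -7 + b/2
v(F) = -4 (v(F) = -9 + 5 = -4)
138*(v(2) + m(-1, 0)) = 138*(-4 + (-7 + (½)*0)) = 138*(-4 + (-7 + 0)) = 138*(-4 - 7) = 138*(-11) = -1518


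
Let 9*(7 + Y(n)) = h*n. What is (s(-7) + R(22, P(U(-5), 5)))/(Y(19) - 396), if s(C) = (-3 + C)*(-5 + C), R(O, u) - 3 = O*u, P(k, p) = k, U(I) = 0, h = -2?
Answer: -1107/3665 ≈ -0.30205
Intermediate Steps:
R(O, u) = 3 + O*u
s(C) = (-5 + C)*(-3 + C)
Y(n) = -7 - 2*n/9 (Y(n) = -7 + (-2*n)/9 = -7 - 2*n/9)
(s(-7) + R(22, P(U(-5), 5)))/(Y(19) - 396) = ((15 + (-7)² - 8*(-7)) + (3 + 22*0))/((-7 - 2/9*19) - 396) = ((15 + 49 + 56) + (3 + 0))/((-7 - 38/9) - 396) = (120 + 3)/(-101/9 - 396) = 123/(-3665/9) = 123*(-9/3665) = -1107/3665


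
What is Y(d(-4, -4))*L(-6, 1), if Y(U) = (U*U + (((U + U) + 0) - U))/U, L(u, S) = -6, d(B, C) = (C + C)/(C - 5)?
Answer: -34/3 ≈ -11.333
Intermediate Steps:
d(B, C) = 2*C/(-5 + C) (d(B, C) = (2*C)/(-5 + C) = 2*C/(-5 + C))
Y(U) = (U + U²)/U (Y(U) = (U² + ((2*U + 0) - U))/U = (U² + (2*U - U))/U = (U² + U)/U = (U + U²)/U)
Y(d(-4, -4))*L(-6, 1) = (1 + 2*(-4)/(-5 - 4))*(-6) = (1 + 2*(-4)/(-9))*(-6) = (1 + 2*(-4)*(-⅑))*(-6) = (1 + 8/9)*(-6) = (17/9)*(-6) = -34/3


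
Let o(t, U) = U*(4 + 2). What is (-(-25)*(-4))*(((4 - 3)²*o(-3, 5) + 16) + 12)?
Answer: -5800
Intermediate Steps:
o(t, U) = 6*U (o(t, U) = U*6 = 6*U)
(-(-25)*(-4))*(((4 - 3)²*o(-3, 5) + 16) + 12) = (-(-25)*(-4))*(((4 - 3)²*(6*5) + 16) + 12) = (-25*4)*((1²*30 + 16) + 12) = -100*((1*30 + 16) + 12) = -100*((30 + 16) + 12) = -100*(46 + 12) = -100*58 = -5800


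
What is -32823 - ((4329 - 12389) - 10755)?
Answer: -14008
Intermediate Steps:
-32823 - ((4329 - 12389) - 10755) = -32823 - (-8060 - 10755) = -32823 - 1*(-18815) = -32823 + 18815 = -14008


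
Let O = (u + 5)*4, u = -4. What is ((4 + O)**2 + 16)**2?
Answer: 6400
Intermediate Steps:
O = 4 (O = (-4 + 5)*4 = 1*4 = 4)
((4 + O)**2 + 16)**2 = ((4 + 4)**2 + 16)**2 = (8**2 + 16)**2 = (64 + 16)**2 = 80**2 = 6400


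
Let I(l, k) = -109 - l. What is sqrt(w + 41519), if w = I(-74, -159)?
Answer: 2*sqrt(10371) ≈ 203.68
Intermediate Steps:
w = -35 (w = -109 - 1*(-74) = -109 + 74 = -35)
sqrt(w + 41519) = sqrt(-35 + 41519) = sqrt(41484) = 2*sqrt(10371)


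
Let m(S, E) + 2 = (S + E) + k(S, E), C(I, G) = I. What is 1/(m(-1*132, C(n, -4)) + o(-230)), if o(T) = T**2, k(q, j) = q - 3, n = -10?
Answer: 1/52621 ≈ 1.9004e-5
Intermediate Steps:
k(q, j) = -3 + q
m(S, E) = -5 + E + 2*S (m(S, E) = -2 + ((S + E) + (-3 + S)) = -2 + ((E + S) + (-3 + S)) = -2 + (-3 + E + 2*S) = -5 + E + 2*S)
1/(m(-1*132, C(n, -4)) + o(-230)) = 1/((-5 - 10 + 2*(-1*132)) + (-230)**2) = 1/((-5 - 10 + 2*(-132)) + 52900) = 1/((-5 - 10 - 264) + 52900) = 1/(-279 + 52900) = 1/52621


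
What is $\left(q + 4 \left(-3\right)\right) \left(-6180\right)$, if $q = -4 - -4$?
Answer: $74160$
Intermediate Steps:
$q = 0$ ($q = -4 + 4 = 0$)
$\left(q + 4 \left(-3\right)\right) \left(-6180\right) = \left(0 + 4 \left(-3\right)\right) \left(-6180\right) = \left(0 - 12\right) \left(-6180\right) = \left(-12\right) \left(-6180\right) = 74160$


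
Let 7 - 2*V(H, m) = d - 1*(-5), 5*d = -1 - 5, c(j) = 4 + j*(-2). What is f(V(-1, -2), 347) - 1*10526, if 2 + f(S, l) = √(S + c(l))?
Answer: -10528 + I*√17210/5 ≈ -10528.0 + 26.237*I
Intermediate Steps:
c(j) = 4 - 2*j
d = -6/5 (d = (-1 - 5)/5 = (⅕)*(-6) = -6/5 ≈ -1.2000)
V(H, m) = 8/5 (V(H, m) = 7/2 - (-6/5 - 1*(-5))/2 = 7/2 - (-6/5 + 5)/2 = 7/2 - ½*19/5 = 7/2 - 19/10 = 8/5)
f(S, l) = -2 + √(4 + S - 2*l) (f(S, l) = -2 + √(S + (4 - 2*l)) = -2 + √(4 + S - 2*l))
f(V(-1, -2), 347) - 1*10526 = (-2 + √(4 + 8/5 - 2*347)) - 1*10526 = (-2 + √(4 + 8/5 - 694)) - 10526 = (-2 + √(-3442/5)) - 10526 = (-2 + I*√17210/5) - 10526 = -10528 + I*√17210/5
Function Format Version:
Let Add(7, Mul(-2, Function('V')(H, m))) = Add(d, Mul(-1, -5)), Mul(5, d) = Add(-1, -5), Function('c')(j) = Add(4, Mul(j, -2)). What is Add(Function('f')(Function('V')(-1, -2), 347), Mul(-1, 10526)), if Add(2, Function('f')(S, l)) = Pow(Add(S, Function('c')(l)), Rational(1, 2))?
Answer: Add(-10528, Mul(Rational(1, 5), I, Pow(17210, Rational(1, 2)))) ≈ Add(-10528., Mul(26.237, I))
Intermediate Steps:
Function('c')(j) = Add(4, Mul(-2, j))
d = Rational(-6, 5) (d = Mul(Rational(1, 5), Add(-1, -5)) = Mul(Rational(1, 5), -6) = Rational(-6, 5) ≈ -1.2000)
Function('V')(H, m) = Rational(8, 5) (Function('V')(H, m) = Add(Rational(7, 2), Mul(Rational(-1, 2), Add(Rational(-6, 5), Mul(-1, -5)))) = Add(Rational(7, 2), Mul(Rational(-1, 2), Add(Rational(-6, 5), 5))) = Add(Rational(7, 2), Mul(Rational(-1, 2), Rational(19, 5))) = Add(Rational(7, 2), Rational(-19, 10)) = Rational(8, 5))
Function('f')(S, l) = Add(-2, Pow(Add(4, S, Mul(-2, l)), Rational(1, 2))) (Function('f')(S, l) = Add(-2, Pow(Add(S, Add(4, Mul(-2, l))), Rational(1, 2))) = Add(-2, Pow(Add(4, S, Mul(-2, l)), Rational(1, 2))))
Add(Function('f')(Function('V')(-1, -2), 347), Mul(-1, 10526)) = Add(Add(-2, Pow(Add(4, Rational(8, 5), Mul(-2, 347)), Rational(1, 2))), Mul(-1, 10526)) = Add(Add(-2, Pow(Add(4, Rational(8, 5), -694), Rational(1, 2))), -10526) = Add(Add(-2, Pow(Rational(-3442, 5), Rational(1, 2))), -10526) = Add(Add(-2, Mul(Rational(1, 5), I, Pow(17210, Rational(1, 2)))), -10526) = Add(-10528, Mul(Rational(1, 5), I, Pow(17210, Rational(1, 2))))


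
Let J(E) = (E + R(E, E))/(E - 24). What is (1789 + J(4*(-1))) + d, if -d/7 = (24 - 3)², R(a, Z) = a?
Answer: -9084/7 ≈ -1297.7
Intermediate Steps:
d = -3087 (d = -7*(24 - 3)² = -7*21² = -7*441 = -3087)
J(E) = 2*E/(-24 + E) (J(E) = (E + E)/(E - 24) = (2*E)/(-24 + E) = 2*E/(-24 + E))
(1789 + J(4*(-1))) + d = (1789 + 2*(4*(-1))/(-24 + 4*(-1))) - 3087 = (1789 + 2*(-4)/(-24 - 4)) - 3087 = (1789 + 2*(-4)/(-28)) - 3087 = (1789 + 2*(-4)*(-1/28)) - 3087 = (1789 + 2/7) - 3087 = 12525/7 - 3087 = -9084/7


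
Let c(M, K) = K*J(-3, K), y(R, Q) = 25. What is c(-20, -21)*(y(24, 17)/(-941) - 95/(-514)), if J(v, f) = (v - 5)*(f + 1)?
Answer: -128595600/241837 ≈ -531.75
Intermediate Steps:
J(v, f) = (1 + f)*(-5 + v) (J(v, f) = (-5 + v)*(1 + f) = (1 + f)*(-5 + v))
c(M, K) = K*(-8 - 8*K) (c(M, K) = K*(-5 - 3 - 5*K + K*(-3)) = K*(-5 - 3 - 5*K - 3*K) = K*(-8 - 8*K))
c(-20, -21)*(y(24, 17)/(-941) - 95/(-514)) = (-8*(-21)*(1 - 21))*(25/(-941) - 95/(-514)) = (-8*(-21)*(-20))*(25*(-1/941) - 95*(-1/514)) = -3360*(-25/941 + 95/514) = -3360*76545/483674 = -128595600/241837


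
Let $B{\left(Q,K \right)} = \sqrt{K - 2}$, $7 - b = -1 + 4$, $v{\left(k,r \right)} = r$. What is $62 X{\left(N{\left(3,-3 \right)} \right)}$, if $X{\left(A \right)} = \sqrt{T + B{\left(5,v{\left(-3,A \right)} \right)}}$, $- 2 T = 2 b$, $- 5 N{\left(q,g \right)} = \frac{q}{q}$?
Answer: $\frac{62 \sqrt{-100 + 5 i \sqrt{55}}}{5} \approx 22.617 + 126.05 i$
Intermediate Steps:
$N{\left(q,g \right)} = - \frac{1}{5}$ ($N{\left(q,g \right)} = - \frac{q \frac{1}{q}}{5} = \left(- \frac{1}{5}\right) 1 = - \frac{1}{5}$)
$b = 4$ ($b = 7 - \left(-1 + 4\right) = 7 - 3 = 4$)
$B{\left(Q,K \right)} = \sqrt{-2 + K}$
$T = -4$ ($T = - \frac{2 \cdot 4}{2} = \left(- \frac{1}{2}\right) 8 = -4$)
$X{\left(A \right)} = \sqrt{-4 + \sqrt{-2 + A}}$
$62 X{\left(N{\left(3,-3 \right)} \right)} = 62 \sqrt{-4 + \sqrt{-2 - \frac{1}{5}}} = 62 \sqrt{-4 + \sqrt{- \frac{11}{5}}} = 62 \sqrt{-4 + \frac{i \sqrt{55}}{5}}$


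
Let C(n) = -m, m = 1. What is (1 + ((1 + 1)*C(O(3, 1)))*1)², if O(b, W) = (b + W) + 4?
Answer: 1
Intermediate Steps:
O(b, W) = 4 + W + b (O(b, W) = (W + b) + 4 = 4 + W + b)
C(n) = -1 (C(n) = -1*1 = -1)
(1 + ((1 + 1)*C(O(3, 1)))*1)² = (1 + ((1 + 1)*(-1))*1)² = (1 + (2*(-1))*1)² = (1 - 2*1)² = (1 - 2)² = (-1)² = 1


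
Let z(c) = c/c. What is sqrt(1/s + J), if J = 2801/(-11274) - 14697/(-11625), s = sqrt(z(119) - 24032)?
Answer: sqrt(44783266577365578670170 - 1834557420375697500*I*sqrt(24031))/209967257850 ≈ 1.0079 - 0.0032002*I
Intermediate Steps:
z(c) = 1
s = I*sqrt(24031) (s = sqrt(1 - 24032) = sqrt(-24031) = I*sqrt(24031) ≈ 155.02*I)
J = 44377451/43686750 (J = 2801*(-1/11274) - 14697*(-1/11625) = -2801/11274 + 4899/3875 = 44377451/43686750 ≈ 1.0158)
sqrt(1/s + J) = sqrt(1/(I*sqrt(24031)) + 44377451/43686750) = sqrt(-I*sqrt(24031)/24031 + 44377451/43686750) = sqrt(44377451/43686750 - I*sqrt(24031)/24031)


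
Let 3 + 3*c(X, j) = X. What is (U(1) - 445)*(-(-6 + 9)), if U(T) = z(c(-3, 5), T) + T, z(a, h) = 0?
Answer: 1332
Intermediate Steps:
c(X, j) = -1 + X/3
U(T) = T (U(T) = 0 + T = T)
(U(1) - 445)*(-(-6 + 9)) = (1 - 445)*(-(-6 + 9)) = -(-444)*3 = -444*(-3) = 1332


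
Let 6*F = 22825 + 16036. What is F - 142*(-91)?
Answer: 116393/6 ≈ 19399.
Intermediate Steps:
F = 38861/6 (F = (22825 + 16036)/6 = (⅙)*38861 = 38861/6 ≈ 6476.8)
F - 142*(-91) = 38861/6 - 142*(-91) = 38861/6 - 1*(-12922) = 38861/6 + 12922 = 116393/6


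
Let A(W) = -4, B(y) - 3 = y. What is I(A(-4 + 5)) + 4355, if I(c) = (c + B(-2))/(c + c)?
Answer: 34843/8 ≈ 4355.4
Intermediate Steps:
B(y) = 3 + y
I(c) = (1 + c)/(2*c) (I(c) = (c + (3 - 2))/(c + c) = (c + 1)/((2*c)) = (1 + c)*(1/(2*c)) = (1 + c)/(2*c))
I(A(-4 + 5)) + 4355 = (½)*(1 - 4)/(-4) + 4355 = (½)*(-¼)*(-3) + 4355 = 3/8 + 4355 = 34843/8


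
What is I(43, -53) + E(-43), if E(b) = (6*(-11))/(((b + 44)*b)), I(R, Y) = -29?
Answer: -1181/43 ≈ -27.465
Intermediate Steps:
E(b) = -66/(b*(44 + b)) (E(b) = -66*1/(b*(44 + b)) = -66/(b*(44 + b)))
I(43, -53) + E(-43) = -29 - 66/(-43*(44 - 43)) = -29 - 66*(-1/43)/1 = -29 - 66*(-1/43)*1 = -29 + 66/43 = -1181/43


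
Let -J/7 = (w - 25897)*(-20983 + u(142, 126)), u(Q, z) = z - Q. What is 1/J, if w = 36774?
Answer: 1/1598842861 ≈ 6.2545e-10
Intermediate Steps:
J = 1598842861 (J = -7*(36774 - 25897)*(-20983 + (126 - 1*142)) = -76139*(-20983 + (126 - 142)) = -76139*(-20983 - 16) = -76139*(-20999) = -7*(-228406123) = 1598842861)
1/J = 1/1598842861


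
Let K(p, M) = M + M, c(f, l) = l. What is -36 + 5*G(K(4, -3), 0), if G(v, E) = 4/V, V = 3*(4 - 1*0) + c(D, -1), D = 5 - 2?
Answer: -376/11 ≈ -34.182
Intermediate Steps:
D = 3
K(p, M) = 2*M
V = 11 (V = 3*(4 - 1*0) - 1 = 3*(4 + 0) - 1 = 3*4 - 1 = 12 - 1 = 11)
G(v, E) = 4/11
-36 + 5*G(K(4, -3), 0) = -36 + 5*(4/11) = -36 + 20/11 = -376/11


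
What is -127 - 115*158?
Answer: -18297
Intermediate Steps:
-127 - 115*158 = -127 - 18170 = -18297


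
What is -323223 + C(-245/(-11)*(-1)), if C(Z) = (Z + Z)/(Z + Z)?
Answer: -323222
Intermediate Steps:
C(Z) = 1 (C(Z) = (2*Z)/((2*Z)) = (2*Z)*(1/(2*Z)) = 1)
-323223 + C(-245/(-11)*(-1)) = -323223 + 1 = -323222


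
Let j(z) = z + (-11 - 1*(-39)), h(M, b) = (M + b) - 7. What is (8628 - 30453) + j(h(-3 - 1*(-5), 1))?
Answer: -21801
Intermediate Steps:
h(M, b) = -7 + M + b
j(z) = 28 + z (j(z) = z + (-11 + 39) = z + 28 = 28 + z)
(8628 - 30453) + j(h(-3 - 1*(-5), 1)) = (8628 - 30453) + (28 + (-7 + (-3 - 1*(-5)) + 1)) = -21825 + (28 + (-7 + (-3 + 5) + 1)) = -21825 + (28 + (-7 + 2 + 1)) = -21825 + (28 - 4) = -21825 + 24 = -21801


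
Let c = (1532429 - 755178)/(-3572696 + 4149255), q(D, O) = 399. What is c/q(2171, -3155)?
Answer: 777251/230047041 ≈ 0.0033787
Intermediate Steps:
c = 777251/576559 ≈ 1.3481
c/q(2171, -3155) = (777251/576559)/399 = (777251/576559)*(1/399) = 777251/230047041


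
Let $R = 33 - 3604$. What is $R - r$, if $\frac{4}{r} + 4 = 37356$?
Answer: $- \frac{33345999}{9338} \approx -3571.0$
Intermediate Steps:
$r = \frac{1}{9338}$ ($r = \frac{4}{-4 + 37356} = \frac{4}{37352} = 4 \cdot \frac{1}{37352} = \frac{1}{9338} \approx 0.00010709$)
$R = -3571$ ($R = 33 - 3604 = -3571$)
$R - r = -3571 - \frac{1}{9338} = - \frac{33345999}{9338}$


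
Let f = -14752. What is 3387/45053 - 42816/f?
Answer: 61842321/20769433 ≈ 2.9776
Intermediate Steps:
3387/45053 - 42816/f = 3387/45053 - 42816/(-14752) = 3387*(1/45053) - 42816*(-1/14752) = 3387/45053 + 1338/461 = 61842321/20769433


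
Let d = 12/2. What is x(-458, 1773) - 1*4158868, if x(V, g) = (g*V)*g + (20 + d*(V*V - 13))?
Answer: -1442636624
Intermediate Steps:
d = 6 (d = 12*(½) = 6)
x(V, g) = -58 + 6*V² + V*g² (x(V, g) = (g*V)*g + (20 + 6*(V*V - 13)) = (V*g)*g + (20 + 6*(V² - 13)) = V*g² + (20 + 6*(-13 + V²)) = V*g² + (20 + (-78 + 6*V²)) = V*g² + (-58 + 6*V²) = -58 + 6*V² + V*g²)
x(-458, 1773) - 1*4158868 = (-58 + 6*(-458)² - 458*1773²) - 1*4158868 = (-58 + 6*209764 - 458*3143529) - 4158868 = (-58 + 1258584 - 1439736282) - 4158868 = -1438477756 - 4158868 = -1442636624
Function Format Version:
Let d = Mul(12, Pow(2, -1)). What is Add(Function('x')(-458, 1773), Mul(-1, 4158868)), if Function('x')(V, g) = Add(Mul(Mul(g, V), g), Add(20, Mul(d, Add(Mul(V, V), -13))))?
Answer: -1442636624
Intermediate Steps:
d = 6 (d = Mul(12, Rational(1, 2)) = 6)
Function('x')(V, g) = Add(-58, Mul(6, Pow(V, 2)), Mul(V, Pow(g, 2))) (Function('x')(V, g) = Add(Mul(Mul(g, V), g), Add(20, Mul(6, Add(Mul(V, V), -13)))) = Add(Mul(Mul(V, g), g), Add(20, Mul(6, Add(Pow(V, 2), -13)))) = Add(Mul(V, Pow(g, 2)), Add(20, Mul(6, Add(-13, Pow(V, 2))))) = Add(Mul(V, Pow(g, 2)), Add(20, Add(-78, Mul(6, Pow(V, 2))))) = Add(Mul(V, Pow(g, 2)), Add(-58, Mul(6, Pow(V, 2)))) = Add(-58, Mul(6, Pow(V, 2)), Mul(V, Pow(g, 2))))
Add(Function('x')(-458, 1773), Mul(-1, 4158868)) = Add(Add(-58, Mul(6, Pow(-458, 2)), Mul(-458, Pow(1773, 2))), Mul(-1, 4158868)) = Add(Add(-58, Mul(6, 209764), Mul(-458, 3143529)), -4158868) = Add(Add(-58, 1258584, -1439736282), -4158868) = Add(-1438477756, -4158868) = -1442636624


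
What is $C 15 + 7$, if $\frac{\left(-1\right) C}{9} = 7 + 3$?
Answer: $-1343$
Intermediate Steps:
$C = -90$ ($C = - 9 \left(7 + 3\right) = \left(-9\right) 10 = -90$)
$C 15 + 7 = \left(-90\right) 15 + 7 = -1350 + 7 = -1343$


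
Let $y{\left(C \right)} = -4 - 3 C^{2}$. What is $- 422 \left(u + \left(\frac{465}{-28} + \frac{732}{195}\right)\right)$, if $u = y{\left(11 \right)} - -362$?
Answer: $\frac{6856023}{910} \approx 7534.1$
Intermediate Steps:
$u = -5$ ($u = \left(-4 - 3 \cdot 11^{2}\right) - -362 = \left(-4 - 363\right) + 362 = -367 + 362 = -5$)
$- 422 \left(u + \left(\frac{465}{-28} + \frac{732}{195}\right)\right) = - 422 \left(-5 + \left(\frac{465}{-28} + \frac{732}{195}\right)\right) = - 422 \left(-5 + \left(465 \left(- \frac{1}{28}\right) + 732 \cdot \frac{1}{195}\right)\right) = - 422 \left(-5 + \left(- \frac{465}{28} + \frac{244}{65}\right)\right) = - 422 \left(-5 - \frac{23393}{1820}\right) = \left(-422\right) \left(- \frac{32493}{1820}\right) = \frac{6856023}{910}$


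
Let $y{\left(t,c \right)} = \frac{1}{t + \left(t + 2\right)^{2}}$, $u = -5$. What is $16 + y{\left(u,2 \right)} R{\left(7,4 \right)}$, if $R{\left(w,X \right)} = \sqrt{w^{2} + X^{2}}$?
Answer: $16 + \frac{\sqrt{65}}{4} \approx 18.016$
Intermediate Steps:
$R{\left(w,X \right)} = \sqrt{X^{2} + w^{2}}$
$y{\left(t,c \right)} = \frac{1}{t + \left(2 + t\right)^{2}}$
$16 + y{\left(u,2 \right)} R{\left(7,4 \right)} = 16 + \frac{\sqrt{4^{2} + 7^{2}}}{-5 + \left(2 - 5\right)^{2}} = 16 + \frac{\sqrt{16 + 49}}{-5 + \left(-3\right)^{2}} = 16 + \frac{\sqrt{65}}{-5 + 9} = 16 + \frac{\sqrt{65}}{4}$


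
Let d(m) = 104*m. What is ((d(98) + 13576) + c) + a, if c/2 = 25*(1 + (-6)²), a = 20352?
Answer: 45970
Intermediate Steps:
c = 1850 (c = 2*(25*(1 + (-6)²)) = 2*(25*(1 + 36)) = 2*(25*37) = 2*925 = 1850)
((d(98) + 13576) + c) + a = ((104*98 + 13576) + 1850) + 20352 = ((10192 + 13576) + 1850) + 20352 = (23768 + 1850) + 20352 = 25618 + 20352 = 45970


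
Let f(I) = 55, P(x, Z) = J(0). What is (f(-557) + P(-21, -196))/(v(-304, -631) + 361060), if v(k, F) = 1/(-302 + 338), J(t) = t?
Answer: 180/1181651 ≈ 0.00015233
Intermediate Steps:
P(x, Z) = 0
v(k, F) = 1/36
(f(-557) + P(-21, -196))/(v(-304, -631) + 361060) = (55 + 0)/(1/36 + 361060) = 55/(12998161/36) = 55*(36/12998161) = 180/1181651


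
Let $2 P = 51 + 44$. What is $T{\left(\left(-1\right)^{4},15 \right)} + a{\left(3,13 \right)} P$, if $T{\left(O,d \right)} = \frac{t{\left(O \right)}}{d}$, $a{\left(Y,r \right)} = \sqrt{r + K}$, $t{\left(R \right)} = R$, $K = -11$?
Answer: $\frac{1}{15} + \frac{95 \sqrt{2}}{2} \approx 67.242$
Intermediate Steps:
$a{\left(Y,r \right)} = \sqrt{-11 + r}$ ($a{\left(Y,r \right)} = \sqrt{r - 11} = \sqrt{-11 + r}$)
$T{\left(O,d \right)} = \frac{O}{d}$
$P = \frac{95}{2}$ ($P = \frac{51 + 44}{2} = \frac{1}{2} \cdot 95 = \frac{95}{2} \approx 47.5$)
$T{\left(\left(-1\right)^{4},15 \right)} + a{\left(3,13 \right)} P = \frac{\left(-1\right)^{4}}{15} + \sqrt{-11 + 13} \cdot \frac{95}{2} = 1 \cdot \frac{1}{15} + \sqrt{2} \cdot \frac{95}{2} = \frac{1}{15} + \frac{95 \sqrt{2}}{2}$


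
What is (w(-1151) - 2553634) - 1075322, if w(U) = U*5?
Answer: -3634711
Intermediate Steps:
w(U) = 5*U
(w(-1151) - 2553634) - 1075322 = (5*(-1151) - 2553634) - 1075322 = (-5755 - 2553634) - 1075322 = -2559389 - 1075322 = -3634711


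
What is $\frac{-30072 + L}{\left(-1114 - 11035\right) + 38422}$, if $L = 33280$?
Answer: $\frac{3208}{26273} \approx 0.1221$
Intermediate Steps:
$\frac{-30072 + L}{\left(-1114 - 11035\right) + 38422} = \frac{-30072 + 33280}{\left(-1114 - 11035\right) + 38422} = \frac{3208}{\left(-1114 - 11035\right) + 38422} = \frac{3208}{-12149 + 38422} = \frac{3208}{26273}$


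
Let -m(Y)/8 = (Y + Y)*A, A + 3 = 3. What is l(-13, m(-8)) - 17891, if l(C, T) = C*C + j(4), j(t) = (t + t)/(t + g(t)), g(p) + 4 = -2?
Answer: -17726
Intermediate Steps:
A = 0 (A = -3 + 3 = 0)
g(p) = -6 (g(p) = -4 - 2 = -6)
m(Y) = 0 (m(Y) = -8*(Y + Y)*0 = -8*2*Y*0 = -8*0 = 0)
j(t) = 2*t/(-6 + t) (j(t) = (t + t)/(t - 6) = (2*t)/(-6 + t) = 2*t/(-6 + t))
l(C, T) = -4 + C**2 (l(C, T) = C*C + 2*4/(-6 + 4) = C**2 + 2*4/(-2) = C**2 + 2*4*(-1/2) = C**2 - 4 = -4 + C**2)
l(-13, m(-8)) - 17891 = (-4 + (-13)**2) - 17891 = (-4 + 169) - 17891 = 165 - 17891 = -17726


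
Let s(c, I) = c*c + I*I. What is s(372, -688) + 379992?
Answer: 991720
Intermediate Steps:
s(c, I) = I² + c² (s(c, I) = c² + I² = I² + c²)
s(372, -688) + 379992 = ((-688)² + 372²) + 379992 = (473344 + 138384) + 379992 = 611728 + 379992 = 991720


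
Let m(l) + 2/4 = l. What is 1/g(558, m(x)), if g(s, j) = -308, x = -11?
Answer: -1/308 ≈ -0.0032468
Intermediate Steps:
m(l) = -1/2 + l
1/g(558, m(x)) = 1/(-308) = -1/308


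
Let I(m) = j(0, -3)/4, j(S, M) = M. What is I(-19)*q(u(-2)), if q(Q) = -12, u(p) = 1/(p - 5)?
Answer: 9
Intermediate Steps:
u(p) = 1/(-5 + p)
I(m) = -3/4
I(-19)*q(u(-2)) = -3/4*(-12) = 9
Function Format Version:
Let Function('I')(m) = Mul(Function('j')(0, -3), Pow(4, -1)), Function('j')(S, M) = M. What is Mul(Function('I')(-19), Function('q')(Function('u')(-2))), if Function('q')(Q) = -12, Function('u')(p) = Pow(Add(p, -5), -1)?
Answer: 9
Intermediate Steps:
Function('u')(p) = Pow(Add(-5, p), -1)
Function('I')(m) = Rational(-3, 4) (Function('I')(m) = Mul(-3, Pow(4, -1)) = Mul(-3, Rational(1, 4)) = Rational(-3, 4))
Mul(Function('I')(-19), Function('q')(Function('u')(-2))) = Mul(Rational(-3, 4), -12) = 9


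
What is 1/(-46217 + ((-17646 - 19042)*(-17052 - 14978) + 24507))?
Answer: 1/1175094930 ≈ 8.5099e-10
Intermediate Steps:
1/(-46217 + ((-17646 - 19042)*(-17052 - 14978) + 24507)) = 1/(-46217 + (-36688*(-32030) + 24507)) = 1/(-46217 + (1175116640 + 24507)) = 1/(-46217 + 1175141147) = 1/1175094930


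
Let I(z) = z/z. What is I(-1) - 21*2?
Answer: -41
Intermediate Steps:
I(z) = 1
I(-1) - 21*2 = 1 - 21*2 = 1 - 1*42 = 1 - 42 = -41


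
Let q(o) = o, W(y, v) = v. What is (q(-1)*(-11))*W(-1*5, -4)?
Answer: -44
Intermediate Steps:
(q(-1)*(-11))*W(-1*5, -4) = -1*(-11)*(-4) = 11*(-4) = -44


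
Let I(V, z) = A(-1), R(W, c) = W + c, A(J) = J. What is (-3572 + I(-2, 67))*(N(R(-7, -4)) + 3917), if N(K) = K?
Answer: -13956138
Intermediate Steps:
I(V, z) = -1
(-3572 + I(-2, 67))*(N(R(-7, -4)) + 3917) = (-3572 - 1)*((-7 - 4) + 3917) = -3573*(-11 + 3917) = -3573*3906 = -13956138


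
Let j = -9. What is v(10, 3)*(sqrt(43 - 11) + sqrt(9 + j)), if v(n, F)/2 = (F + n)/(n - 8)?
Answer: 52*sqrt(2) ≈ 73.539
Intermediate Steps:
v(n, F) = 2*(F + n)/(-8 + n) (v(n, F) = 2*((F + n)/(n - 8)) = 2*((F + n)/(-8 + n)) = 2*(F + n)/(-8 + n))
v(10, 3)*(sqrt(43 - 11) + sqrt(9 + j)) = (2*(3 + 10)/(-8 + 10))*(sqrt(43 - 11) + sqrt(9 - 9)) = (2*13/2)*(sqrt(32) + sqrt(0)) = (2*(1/2)*13)*(4*sqrt(2) + 0) = 13*(4*sqrt(2)) = 52*sqrt(2)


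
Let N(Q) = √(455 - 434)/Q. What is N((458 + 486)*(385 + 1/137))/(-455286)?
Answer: -137*√21/22669702496064 ≈ -2.7694e-11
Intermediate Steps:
N(Q) = √21/Q
N((458 + 486)*(385 + 1/137))/(-455286) = (√21/(((458 + 486)*(385 + 1/137))))/(-455286) = (√21/((944*(385 + 1/137))))*(-1/455286) = (√21/((944*(52746/137))))*(-1/455286) = (√21/(49792224/137))*(-1/455286) = (√21*(137/49792224))*(-1/455286) = (137*√21/49792224)*(-1/455286) = -137*√21/22669702496064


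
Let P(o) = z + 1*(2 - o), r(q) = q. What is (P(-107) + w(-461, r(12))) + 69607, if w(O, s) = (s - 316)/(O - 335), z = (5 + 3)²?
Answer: 13886296/199 ≈ 69780.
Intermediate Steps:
z = 64 (z = 8² = 64)
w(O, s) = (-316 + s)/(-335 + O)
P(o) = 66 - o (P(o) = 64 + 1*(2 - o) = 64 + (2 - o) = 66 - o)
(P(-107) + w(-461, r(12))) + 69607 = ((66 - 1*(-107)) + (-316 + 12)/(-335 - 461)) + 69607 = ((66 + 107) - 304/(-796)) + 69607 = (173 - 1/796*(-304)) + 69607 = (173 + 76/199) + 69607 = 34503/199 + 69607 = 13886296/199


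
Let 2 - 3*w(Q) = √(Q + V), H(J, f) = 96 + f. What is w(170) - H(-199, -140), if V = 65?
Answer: 134/3 - √235/3 ≈ 39.557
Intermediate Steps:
w(Q) = ⅔ - √(65 + Q)/3 (w(Q) = ⅔ - √(Q + 65)/3 = ⅔ - √(65 + Q)/3)
w(170) - H(-199, -140) = (⅔ - √(65 + 170)/3) - (96 - 140) = (⅔ - √235/3) - 1*(-44) = (⅔ - √235/3) + 44 = 134/3 - √235/3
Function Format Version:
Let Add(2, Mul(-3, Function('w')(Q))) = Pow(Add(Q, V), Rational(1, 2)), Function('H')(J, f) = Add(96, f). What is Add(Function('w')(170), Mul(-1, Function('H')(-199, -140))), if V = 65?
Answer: Add(Rational(134, 3), Mul(Rational(-1, 3), Pow(235, Rational(1, 2)))) ≈ 39.557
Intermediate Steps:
Function('w')(Q) = Add(Rational(2, 3), Mul(Rational(-1, 3), Pow(Add(65, Q), Rational(1, 2)))) (Function('w')(Q) = Add(Rational(2, 3), Mul(Rational(-1, 3), Pow(Add(Q, 65), Rational(1, 2)))) = Add(Rational(2, 3), Mul(Rational(-1, 3), Pow(Add(65, Q), Rational(1, 2)))))
Add(Function('w')(170), Mul(-1, Function('H')(-199, -140))) = Add(Add(Rational(2, 3), Mul(Rational(-1, 3), Pow(Add(65, 170), Rational(1, 2)))), Mul(-1, Add(96, -140))) = Add(Add(Rational(2, 3), Mul(Rational(-1, 3), Pow(235, Rational(1, 2)))), Mul(-1, -44)) = Add(Add(Rational(2, 3), Mul(Rational(-1, 3), Pow(235, Rational(1, 2)))), 44) = Add(Rational(134, 3), Mul(Rational(-1, 3), Pow(235, Rational(1, 2))))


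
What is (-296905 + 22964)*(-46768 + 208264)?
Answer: -44240375736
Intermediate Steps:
(-296905 + 22964)*(-46768 + 208264) = -273941*161496 = -44240375736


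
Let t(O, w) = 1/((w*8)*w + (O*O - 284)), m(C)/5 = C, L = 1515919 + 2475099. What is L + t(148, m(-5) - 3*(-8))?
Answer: 86317737305/21628 ≈ 3.9910e+6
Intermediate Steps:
L = 3991018
m(C) = 5*C
t(O, w) = 1/(-284 + O² + 8*w²) (t(O, w) = 1/((8*w)*w + (O² - 284)) = 1/(8*w² + (-284 + O²)) = 1/(-284 + O² + 8*w²))
L + t(148, m(-5) - 3*(-8)) = 3991018 + 1/(-284 + 148² + 8*(5*(-5) - 3*(-8))²) = 3991018 + 1/(-284 + 21904 + 8*(-25 + 24)²) = 3991018 + 1/(-284 + 21904 + 8*(-1)²) = 3991018 + 1/(-284 + 21904 + 8*1) = 3991018 + 1/(-284 + 21904 + 8) = 3991018 + 1/21628 = 86317737305/21628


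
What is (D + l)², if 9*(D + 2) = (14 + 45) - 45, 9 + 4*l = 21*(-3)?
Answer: 27556/81 ≈ 340.20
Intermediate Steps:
l = -18 (l = -9/4 + (21*(-3))/4 = -9/4 + (¼)*(-63) = -9/4 - 63/4 = -18)
D = -4/9 (D = -2 + ((14 + 45) - 45)/9 = -2 + (59 - 45)/9 = -2 + (⅑)*14 = -2 + 14/9 = -4/9 ≈ -0.44444)
(D + l)² = (-4/9 - 18)² = (-166/9)² = 27556/81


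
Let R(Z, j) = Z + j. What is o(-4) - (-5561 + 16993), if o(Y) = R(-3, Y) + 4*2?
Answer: -11431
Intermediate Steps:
o(Y) = 5 + Y (o(Y) = (-3 + Y) + 4*2 = (-3 + Y) + 8 = 5 + Y)
o(-4) - (-5561 + 16993) = (5 - 4) - (-5561 + 16993) = 1 - 1*11432 = 1 - 11432 = -11431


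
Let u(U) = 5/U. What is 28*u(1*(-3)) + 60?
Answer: 40/3 ≈ 13.333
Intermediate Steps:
28*u(1*(-3)) + 60 = 28*(5/((1*(-3)))) + 60 = 28*(5/(-3)) + 60 = 28*(5*(-⅓)) + 60 = 28*(-5/3) + 60 = -140/3 + 60 = 40/3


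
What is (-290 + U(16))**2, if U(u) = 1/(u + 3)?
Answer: 30349081/361 ≈ 84070.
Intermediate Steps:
U(u) = 1/(3 + u)
(-290 + U(16))**2 = (-290 + 1/(3 + 16))**2 = (-290 + 1/19)**2 = (-5509/19)**2 = 30349081/361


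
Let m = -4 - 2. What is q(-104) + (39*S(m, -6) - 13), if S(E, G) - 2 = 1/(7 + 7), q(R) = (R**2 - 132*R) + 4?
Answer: 344621/14 ≈ 24616.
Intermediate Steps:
m = -6
q(R) = 4 + R**2 - 132*R
S(E, G) = 29/14 (S(E, G) = 2 + 1/(7 + 7) = 2 + 1/14 = 29/14)
q(-104) + (39*S(m, -6) - 13) = (4 + (-104)**2 - 132*(-104)) + (39*(29/14) - 13) = (4 + 10816 + 13728) + (1131/14 - 13) = 24548 + 949/14 = 344621/14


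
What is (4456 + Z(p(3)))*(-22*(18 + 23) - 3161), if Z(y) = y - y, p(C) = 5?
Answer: -18104728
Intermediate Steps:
Z(y) = 0
(4456 + Z(p(3)))*(-22*(18 + 23) - 3161) = (4456 + 0)*(-22*(18 + 23) - 3161) = 4456*(-22*41 - 3161) = 4456*(-902 - 3161) = 4456*(-4063) = -18104728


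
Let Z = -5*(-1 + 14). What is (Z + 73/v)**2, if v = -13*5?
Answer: 18472804/4225 ≈ 4372.3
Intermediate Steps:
v = -65
Z = -65 (Z = -5*13 = -65)
(Z + 73/v)**2 = (-65 + 73/(-65))**2 = (-65 + 73*(-1/65))**2 = (-65 - 73/65)**2 = (-4298/65)**2 = 18472804/4225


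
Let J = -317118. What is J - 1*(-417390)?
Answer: 100272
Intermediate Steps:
J - 1*(-417390) = -317118 - 1*(-417390) = -317118 + 417390 = 100272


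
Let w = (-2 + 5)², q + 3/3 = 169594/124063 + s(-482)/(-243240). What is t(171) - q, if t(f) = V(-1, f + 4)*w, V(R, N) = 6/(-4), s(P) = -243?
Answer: -139498581123/10059028040 ≈ -13.868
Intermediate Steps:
q = 3701702583/10059028040 (q = -1 + (169594/124063 - 243/(-243240)) = -1 + (169594*(1/124063) - 243*(-1/243240)) = -1 + (169594/124063 + 81/81080) = -1 + 13760730623/10059028040 = 3701702583/10059028040 ≈ 0.36800)
w = 9 (w = 3² = 9)
V(R, N) = -3/2 (V(R, N) = 6*(-¼) = -3/2)
t(f) = -27/2 (t(f) = -3/2*9 = -27/2)
t(171) - q = -27/2 - 1*3701702583/10059028040 = -27/2 - 3701702583/10059028040 = -139498581123/10059028040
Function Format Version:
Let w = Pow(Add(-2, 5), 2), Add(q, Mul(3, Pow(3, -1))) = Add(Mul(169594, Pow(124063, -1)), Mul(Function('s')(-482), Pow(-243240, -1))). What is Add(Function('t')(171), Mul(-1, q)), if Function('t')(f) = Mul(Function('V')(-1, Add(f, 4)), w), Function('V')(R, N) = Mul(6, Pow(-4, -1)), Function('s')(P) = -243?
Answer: Rational(-139498581123, 10059028040) ≈ -13.868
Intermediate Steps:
q = Rational(3701702583, 10059028040) (q = Add(-1, Add(Mul(169594, Pow(124063, -1)), Mul(-243, Pow(-243240, -1)))) = Add(-1, Add(Mul(169594, Rational(1, 124063)), Mul(-243, Rational(-1, 243240)))) = Add(-1, Add(Rational(169594, 124063), Rational(81, 81080))) = Add(-1, Rational(13760730623, 10059028040)) = Rational(3701702583, 10059028040) ≈ 0.36800)
w = 9 (w = Pow(3, 2) = 9)
Function('V')(R, N) = Rational(-3, 2) (Function('V')(R, N) = Mul(6, Rational(-1, 4)) = Rational(-3, 2))
Function('t')(f) = Rational(-27, 2) (Function('t')(f) = Mul(Rational(-3, 2), 9) = Rational(-27, 2))
Add(Function('t')(171), Mul(-1, q)) = Add(Rational(-27, 2), Mul(-1, Rational(3701702583, 10059028040))) = Add(Rational(-27, 2), Rational(-3701702583, 10059028040)) = Rational(-139498581123, 10059028040)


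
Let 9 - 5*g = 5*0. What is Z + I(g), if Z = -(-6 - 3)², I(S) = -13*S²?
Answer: -3078/25 ≈ -123.12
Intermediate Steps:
g = 9/5 (g = 9/5 - 0 = 9/5 - ⅕*0 = 9/5 + 0 = 9/5 ≈ 1.8000)
Z = -81 (Z = -1*(-9)² = -1*81 = -81)
Z + I(g) = -81 - 13*(9/5)² = -81 - 13*81/25 = -81 - 1053/25 = -3078/25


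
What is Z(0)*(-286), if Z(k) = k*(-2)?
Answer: 0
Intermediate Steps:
Z(k) = -2*k
Z(0)*(-286) = -2*0*(-286) = 0*(-286) = 0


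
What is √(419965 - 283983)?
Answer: √135982 ≈ 368.76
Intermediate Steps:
√(419965 - 283983) = √135982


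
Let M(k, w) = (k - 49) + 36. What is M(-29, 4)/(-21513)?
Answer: 14/7171 ≈ 0.0019523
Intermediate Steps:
M(k, w) = -13 + k (M(k, w) = (-49 + k) + 36 = -13 + k)
M(-29, 4)/(-21513) = (-13 - 29)/(-21513) = -42*(-1/21513) = 14/7171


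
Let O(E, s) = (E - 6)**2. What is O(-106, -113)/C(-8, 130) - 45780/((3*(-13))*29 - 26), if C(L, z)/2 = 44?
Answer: 2317756/12727 ≈ 182.11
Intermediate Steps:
O(E, s) = (-6 + E)**2
C(L, z) = 88 (C(L, z) = 2*44 = 88)
O(-106, -113)/C(-8, 130) - 45780/((3*(-13))*29 - 26) = (-6 - 106)**2/88 - 45780/((3*(-13))*29 - 26) = (-112)**2*(1/88) - 45780/(-39*29 - 26) = 12544*(1/88) - 45780/(-1131 - 26) = 1568/11 - 45780/(-1157) = 1568/11 - 45780*(-1/1157) = 1568/11 + 45780/1157 = 2317756/12727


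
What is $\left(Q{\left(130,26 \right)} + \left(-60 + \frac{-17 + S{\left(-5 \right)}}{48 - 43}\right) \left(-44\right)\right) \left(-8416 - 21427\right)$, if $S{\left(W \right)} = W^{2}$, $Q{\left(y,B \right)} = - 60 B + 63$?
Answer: $- \frac{160048009}{5} \approx -3.201 \cdot 10^{7}$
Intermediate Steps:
$Q{\left(y,B \right)} = 63 - 60 B$
$\left(Q{\left(130,26 \right)} + \left(-60 + \frac{-17 + S{\left(-5 \right)}}{48 - 43}\right) \left(-44\right)\right) \left(-8416 - 21427\right) = \left(\left(63 - 1560\right) + \left(-60 + \frac{-17 + \left(-5\right)^{2}}{48 - 43}\right) \left(-44\right)\right) \left(-8416 - 21427\right) = \left(\left(63 - 1560\right) + \left(-60 + \frac{-17 + 25}{5}\right) \left(-44\right)\right) \left(-29843\right) = \left(-1497 + \left(-60 + 8 \cdot \frac{1}{5}\right) \left(-44\right)\right) \left(-29843\right) = \left(-1497 + \left(-60 + \frac{8}{5}\right) \left(-44\right)\right) \left(-29843\right) = \left(-1497 - - \frac{12848}{5}\right) \left(-29843\right) = \left(-1497 + \frac{12848}{5}\right) \left(-29843\right) = \frac{5363}{5} \left(-29843\right) = - \frac{160048009}{5}$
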